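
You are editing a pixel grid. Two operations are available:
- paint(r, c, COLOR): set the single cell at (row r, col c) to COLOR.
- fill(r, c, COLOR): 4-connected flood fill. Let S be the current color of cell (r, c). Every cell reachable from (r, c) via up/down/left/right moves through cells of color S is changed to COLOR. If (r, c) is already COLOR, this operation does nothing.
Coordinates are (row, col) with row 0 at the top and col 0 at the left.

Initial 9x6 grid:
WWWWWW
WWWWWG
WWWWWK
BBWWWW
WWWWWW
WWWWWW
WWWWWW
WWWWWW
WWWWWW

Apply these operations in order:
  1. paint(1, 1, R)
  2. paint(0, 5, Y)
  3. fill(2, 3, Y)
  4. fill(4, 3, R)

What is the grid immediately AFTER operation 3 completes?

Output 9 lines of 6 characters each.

After op 1 paint(1,1,R):
WWWWWW
WRWWWG
WWWWWK
BBWWWW
WWWWWW
WWWWWW
WWWWWW
WWWWWW
WWWWWW
After op 2 paint(0,5,Y):
WWWWWY
WRWWWG
WWWWWK
BBWWWW
WWWWWW
WWWWWW
WWWWWW
WWWWWW
WWWWWW
After op 3 fill(2,3,Y) [48 cells changed]:
YYYYYY
YRYYYG
YYYYYK
BBYYYY
YYYYYY
YYYYYY
YYYYYY
YYYYYY
YYYYYY

Answer: YYYYYY
YRYYYG
YYYYYK
BBYYYY
YYYYYY
YYYYYY
YYYYYY
YYYYYY
YYYYYY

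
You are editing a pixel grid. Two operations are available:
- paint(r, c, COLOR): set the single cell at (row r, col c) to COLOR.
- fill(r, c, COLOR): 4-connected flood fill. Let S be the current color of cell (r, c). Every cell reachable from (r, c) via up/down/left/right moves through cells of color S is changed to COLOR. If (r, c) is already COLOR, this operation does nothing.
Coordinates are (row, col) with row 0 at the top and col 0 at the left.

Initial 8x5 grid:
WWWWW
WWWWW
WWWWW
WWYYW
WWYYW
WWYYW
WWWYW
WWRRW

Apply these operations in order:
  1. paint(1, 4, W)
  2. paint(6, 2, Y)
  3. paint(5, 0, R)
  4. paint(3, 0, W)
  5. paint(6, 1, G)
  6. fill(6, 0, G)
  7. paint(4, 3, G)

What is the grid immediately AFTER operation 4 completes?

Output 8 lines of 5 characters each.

Answer: WWWWW
WWWWW
WWWWW
WWYYW
WWYYW
RWYYW
WWYYW
WWRRW

Derivation:
After op 1 paint(1,4,W):
WWWWW
WWWWW
WWWWW
WWYYW
WWYYW
WWYYW
WWWYW
WWRRW
After op 2 paint(6,2,Y):
WWWWW
WWWWW
WWWWW
WWYYW
WWYYW
WWYYW
WWYYW
WWRRW
After op 3 paint(5,0,R):
WWWWW
WWWWW
WWWWW
WWYYW
WWYYW
RWYYW
WWYYW
WWRRW
After op 4 paint(3,0,W):
WWWWW
WWWWW
WWWWW
WWYYW
WWYYW
RWYYW
WWYYW
WWRRW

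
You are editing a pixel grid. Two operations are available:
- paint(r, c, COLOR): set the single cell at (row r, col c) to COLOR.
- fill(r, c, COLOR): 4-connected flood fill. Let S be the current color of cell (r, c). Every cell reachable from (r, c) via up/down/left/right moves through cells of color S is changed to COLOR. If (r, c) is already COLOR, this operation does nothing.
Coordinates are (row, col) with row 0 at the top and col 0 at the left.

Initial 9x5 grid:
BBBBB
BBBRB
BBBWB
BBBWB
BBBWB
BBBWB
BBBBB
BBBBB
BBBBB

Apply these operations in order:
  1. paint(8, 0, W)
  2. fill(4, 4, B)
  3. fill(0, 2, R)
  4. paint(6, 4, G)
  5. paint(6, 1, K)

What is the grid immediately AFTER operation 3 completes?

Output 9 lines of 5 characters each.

Answer: RRRRR
RRRRR
RRRWR
RRRWR
RRRWR
RRRWR
RRRRR
RRRRR
WRRRR

Derivation:
After op 1 paint(8,0,W):
BBBBB
BBBRB
BBBWB
BBBWB
BBBWB
BBBWB
BBBBB
BBBBB
WBBBB
After op 2 fill(4,4,B) [0 cells changed]:
BBBBB
BBBRB
BBBWB
BBBWB
BBBWB
BBBWB
BBBBB
BBBBB
WBBBB
After op 3 fill(0,2,R) [39 cells changed]:
RRRRR
RRRRR
RRRWR
RRRWR
RRRWR
RRRWR
RRRRR
RRRRR
WRRRR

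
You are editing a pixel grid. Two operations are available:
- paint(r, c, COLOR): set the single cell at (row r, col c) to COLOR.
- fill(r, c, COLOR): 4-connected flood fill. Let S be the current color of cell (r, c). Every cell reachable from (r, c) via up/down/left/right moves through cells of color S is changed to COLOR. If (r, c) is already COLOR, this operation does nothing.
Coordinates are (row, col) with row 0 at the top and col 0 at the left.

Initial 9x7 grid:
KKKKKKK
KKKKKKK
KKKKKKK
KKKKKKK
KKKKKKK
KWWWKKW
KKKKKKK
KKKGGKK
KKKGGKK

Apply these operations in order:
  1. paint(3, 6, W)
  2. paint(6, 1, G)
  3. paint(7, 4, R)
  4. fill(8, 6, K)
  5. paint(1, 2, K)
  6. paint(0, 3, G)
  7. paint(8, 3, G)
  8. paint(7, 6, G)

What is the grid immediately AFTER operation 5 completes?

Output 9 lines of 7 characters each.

Answer: KKKKKKK
KKKKKKK
KKKKKKK
KKKKKKW
KKKKKKK
KWWWKKW
KGKKKKK
KKKGRKK
KKKGGKK

Derivation:
After op 1 paint(3,6,W):
KKKKKKK
KKKKKKK
KKKKKKK
KKKKKKW
KKKKKKK
KWWWKKW
KKKKKKK
KKKGGKK
KKKGGKK
After op 2 paint(6,1,G):
KKKKKKK
KKKKKKK
KKKKKKK
KKKKKKW
KKKKKKK
KWWWKKW
KGKKKKK
KKKGGKK
KKKGGKK
After op 3 paint(7,4,R):
KKKKKKK
KKKKKKK
KKKKKKK
KKKKKKW
KKKKKKK
KWWWKKW
KGKKKKK
KKKGRKK
KKKGGKK
After op 4 fill(8,6,K) [0 cells changed]:
KKKKKKK
KKKKKKK
KKKKKKK
KKKKKKW
KKKKKKK
KWWWKKW
KGKKKKK
KKKGRKK
KKKGGKK
After op 5 paint(1,2,K):
KKKKKKK
KKKKKKK
KKKKKKK
KKKKKKW
KKKKKKK
KWWWKKW
KGKKKKK
KKKGRKK
KKKGGKK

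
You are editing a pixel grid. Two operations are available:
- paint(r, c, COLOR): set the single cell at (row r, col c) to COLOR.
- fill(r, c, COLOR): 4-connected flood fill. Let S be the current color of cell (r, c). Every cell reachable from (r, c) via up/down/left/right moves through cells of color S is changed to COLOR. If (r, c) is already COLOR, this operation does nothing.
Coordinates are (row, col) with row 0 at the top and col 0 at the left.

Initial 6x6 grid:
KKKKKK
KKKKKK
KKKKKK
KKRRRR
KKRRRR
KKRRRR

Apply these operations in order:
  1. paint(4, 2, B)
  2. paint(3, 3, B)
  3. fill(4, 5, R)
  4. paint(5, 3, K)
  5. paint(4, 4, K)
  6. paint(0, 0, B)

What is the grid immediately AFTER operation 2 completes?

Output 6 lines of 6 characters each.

Answer: KKKKKK
KKKKKK
KKKKKK
KKRBRR
KKBRRR
KKRRRR

Derivation:
After op 1 paint(4,2,B):
KKKKKK
KKKKKK
KKKKKK
KKRRRR
KKBRRR
KKRRRR
After op 2 paint(3,3,B):
KKKKKK
KKKKKK
KKKKKK
KKRBRR
KKBRRR
KKRRRR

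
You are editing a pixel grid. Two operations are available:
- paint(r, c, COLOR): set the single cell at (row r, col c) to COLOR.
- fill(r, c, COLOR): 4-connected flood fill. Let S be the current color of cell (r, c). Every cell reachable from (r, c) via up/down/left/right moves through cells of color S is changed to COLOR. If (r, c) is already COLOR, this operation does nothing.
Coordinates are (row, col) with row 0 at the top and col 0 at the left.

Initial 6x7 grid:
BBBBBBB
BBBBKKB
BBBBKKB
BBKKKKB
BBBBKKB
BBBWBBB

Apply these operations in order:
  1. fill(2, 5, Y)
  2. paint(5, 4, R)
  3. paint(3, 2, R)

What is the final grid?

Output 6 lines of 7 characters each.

Answer: BBBBBBB
BBBBYYB
BBBBYYB
BBRYYYB
BBBBYYB
BBBWRBB

Derivation:
After op 1 fill(2,5,Y) [10 cells changed]:
BBBBBBB
BBBBYYB
BBBBYYB
BBYYYYB
BBBBYYB
BBBWBBB
After op 2 paint(5,4,R):
BBBBBBB
BBBBYYB
BBBBYYB
BBYYYYB
BBBBYYB
BBBWRBB
After op 3 paint(3,2,R):
BBBBBBB
BBBBYYB
BBBBYYB
BBRYYYB
BBBBYYB
BBBWRBB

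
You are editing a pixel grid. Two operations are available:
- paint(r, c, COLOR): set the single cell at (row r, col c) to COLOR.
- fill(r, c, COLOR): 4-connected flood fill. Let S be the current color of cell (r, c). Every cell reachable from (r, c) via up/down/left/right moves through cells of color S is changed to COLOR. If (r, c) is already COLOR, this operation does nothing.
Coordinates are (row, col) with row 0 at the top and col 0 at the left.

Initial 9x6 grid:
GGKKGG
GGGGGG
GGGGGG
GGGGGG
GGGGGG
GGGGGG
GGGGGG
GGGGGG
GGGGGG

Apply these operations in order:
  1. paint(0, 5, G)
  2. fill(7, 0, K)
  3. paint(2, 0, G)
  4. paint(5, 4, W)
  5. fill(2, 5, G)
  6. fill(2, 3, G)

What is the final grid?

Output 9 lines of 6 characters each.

After op 1 paint(0,5,G):
GGKKGG
GGGGGG
GGGGGG
GGGGGG
GGGGGG
GGGGGG
GGGGGG
GGGGGG
GGGGGG
After op 2 fill(7,0,K) [52 cells changed]:
KKKKKK
KKKKKK
KKKKKK
KKKKKK
KKKKKK
KKKKKK
KKKKKK
KKKKKK
KKKKKK
After op 3 paint(2,0,G):
KKKKKK
KKKKKK
GKKKKK
KKKKKK
KKKKKK
KKKKKK
KKKKKK
KKKKKK
KKKKKK
After op 4 paint(5,4,W):
KKKKKK
KKKKKK
GKKKKK
KKKKKK
KKKKKK
KKKKWK
KKKKKK
KKKKKK
KKKKKK
After op 5 fill(2,5,G) [52 cells changed]:
GGGGGG
GGGGGG
GGGGGG
GGGGGG
GGGGGG
GGGGWG
GGGGGG
GGGGGG
GGGGGG
After op 6 fill(2,3,G) [0 cells changed]:
GGGGGG
GGGGGG
GGGGGG
GGGGGG
GGGGGG
GGGGWG
GGGGGG
GGGGGG
GGGGGG

Answer: GGGGGG
GGGGGG
GGGGGG
GGGGGG
GGGGGG
GGGGWG
GGGGGG
GGGGGG
GGGGGG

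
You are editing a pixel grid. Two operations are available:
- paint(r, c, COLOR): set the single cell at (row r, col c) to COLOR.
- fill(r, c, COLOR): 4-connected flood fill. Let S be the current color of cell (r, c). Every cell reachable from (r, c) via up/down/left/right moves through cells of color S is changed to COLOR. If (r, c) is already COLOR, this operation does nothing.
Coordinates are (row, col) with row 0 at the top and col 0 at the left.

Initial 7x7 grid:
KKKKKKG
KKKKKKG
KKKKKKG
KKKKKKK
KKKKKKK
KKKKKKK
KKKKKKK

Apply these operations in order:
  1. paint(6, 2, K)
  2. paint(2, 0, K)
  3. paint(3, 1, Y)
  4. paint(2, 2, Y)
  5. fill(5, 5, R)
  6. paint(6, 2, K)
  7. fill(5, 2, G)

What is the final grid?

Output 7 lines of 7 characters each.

Answer: GGGGGGG
GGGGGGG
GGYGGGG
GYGGGGG
GGGGGGG
GGGGGGG
GGKGGGG

Derivation:
After op 1 paint(6,2,K):
KKKKKKG
KKKKKKG
KKKKKKG
KKKKKKK
KKKKKKK
KKKKKKK
KKKKKKK
After op 2 paint(2,0,K):
KKKKKKG
KKKKKKG
KKKKKKG
KKKKKKK
KKKKKKK
KKKKKKK
KKKKKKK
After op 3 paint(3,1,Y):
KKKKKKG
KKKKKKG
KKKKKKG
KYKKKKK
KKKKKKK
KKKKKKK
KKKKKKK
After op 4 paint(2,2,Y):
KKKKKKG
KKKKKKG
KKYKKKG
KYKKKKK
KKKKKKK
KKKKKKK
KKKKKKK
After op 5 fill(5,5,R) [44 cells changed]:
RRRRRRG
RRRRRRG
RRYRRRG
RYRRRRR
RRRRRRR
RRRRRRR
RRRRRRR
After op 6 paint(6,2,K):
RRRRRRG
RRRRRRG
RRYRRRG
RYRRRRR
RRRRRRR
RRRRRRR
RRKRRRR
After op 7 fill(5,2,G) [43 cells changed]:
GGGGGGG
GGGGGGG
GGYGGGG
GYGGGGG
GGGGGGG
GGGGGGG
GGKGGGG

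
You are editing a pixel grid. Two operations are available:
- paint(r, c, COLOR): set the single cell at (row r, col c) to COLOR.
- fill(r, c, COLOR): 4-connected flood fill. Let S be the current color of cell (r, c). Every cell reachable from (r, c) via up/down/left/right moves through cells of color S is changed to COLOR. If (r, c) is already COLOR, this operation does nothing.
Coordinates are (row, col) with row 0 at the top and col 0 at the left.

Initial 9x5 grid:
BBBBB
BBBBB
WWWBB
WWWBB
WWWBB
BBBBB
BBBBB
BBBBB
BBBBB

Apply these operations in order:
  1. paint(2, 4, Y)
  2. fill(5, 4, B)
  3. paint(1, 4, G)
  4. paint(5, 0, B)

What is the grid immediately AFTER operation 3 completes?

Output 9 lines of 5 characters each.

Answer: BBBBB
BBBBG
WWWBY
WWWBB
WWWBB
BBBBB
BBBBB
BBBBB
BBBBB

Derivation:
After op 1 paint(2,4,Y):
BBBBB
BBBBB
WWWBY
WWWBB
WWWBB
BBBBB
BBBBB
BBBBB
BBBBB
After op 2 fill(5,4,B) [0 cells changed]:
BBBBB
BBBBB
WWWBY
WWWBB
WWWBB
BBBBB
BBBBB
BBBBB
BBBBB
After op 3 paint(1,4,G):
BBBBB
BBBBG
WWWBY
WWWBB
WWWBB
BBBBB
BBBBB
BBBBB
BBBBB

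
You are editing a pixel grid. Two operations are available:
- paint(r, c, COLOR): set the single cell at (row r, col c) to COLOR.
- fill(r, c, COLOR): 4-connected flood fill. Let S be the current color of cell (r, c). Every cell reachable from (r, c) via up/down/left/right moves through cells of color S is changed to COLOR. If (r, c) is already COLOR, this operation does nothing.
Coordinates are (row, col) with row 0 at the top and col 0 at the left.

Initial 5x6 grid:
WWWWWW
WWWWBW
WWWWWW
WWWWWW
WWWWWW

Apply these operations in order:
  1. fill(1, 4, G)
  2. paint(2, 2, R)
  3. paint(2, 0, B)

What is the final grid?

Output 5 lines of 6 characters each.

Answer: WWWWWW
WWWWGW
BWRWWW
WWWWWW
WWWWWW

Derivation:
After op 1 fill(1,4,G) [1 cells changed]:
WWWWWW
WWWWGW
WWWWWW
WWWWWW
WWWWWW
After op 2 paint(2,2,R):
WWWWWW
WWWWGW
WWRWWW
WWWWWW
WWWWWW
After op 3 paint(2,0,B):
WWWWWW
WWWWGW
BWRWWW
WWWWWW
WWWWWW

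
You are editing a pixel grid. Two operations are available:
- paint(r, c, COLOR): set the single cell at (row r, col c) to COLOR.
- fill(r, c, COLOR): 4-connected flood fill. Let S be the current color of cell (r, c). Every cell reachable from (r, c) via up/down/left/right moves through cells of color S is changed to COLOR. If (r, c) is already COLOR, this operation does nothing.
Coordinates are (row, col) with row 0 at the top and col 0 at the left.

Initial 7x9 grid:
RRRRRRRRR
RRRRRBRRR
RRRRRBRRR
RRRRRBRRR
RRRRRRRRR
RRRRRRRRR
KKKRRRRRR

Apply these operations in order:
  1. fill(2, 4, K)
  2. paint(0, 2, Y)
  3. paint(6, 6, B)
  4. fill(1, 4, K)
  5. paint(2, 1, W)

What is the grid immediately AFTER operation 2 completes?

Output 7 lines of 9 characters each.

After op 1 fill(2,4,K) [57 cells changed]:
KKKKKKKKK
KKKKKBKKK
KKKKKBKKK
KKKKKBKKK
KKKKKKKKK
KKKKKKKKK
KKKKKKKKK
After op 2 paint(0,2,Y):
KKYKKKKKK
KKKKKBKKK
KKKKKBKKK
KKKKKBKKK
KKKKKKKKK
KKKKKKKKK
KKKKKKKKK

Answer: KKYKKKKKK
KKKKKBKKK
KKKKKBKKK
KKKKKBKKK
KKKKKKKKK
KKKKKKKKK
KKKKKKKKK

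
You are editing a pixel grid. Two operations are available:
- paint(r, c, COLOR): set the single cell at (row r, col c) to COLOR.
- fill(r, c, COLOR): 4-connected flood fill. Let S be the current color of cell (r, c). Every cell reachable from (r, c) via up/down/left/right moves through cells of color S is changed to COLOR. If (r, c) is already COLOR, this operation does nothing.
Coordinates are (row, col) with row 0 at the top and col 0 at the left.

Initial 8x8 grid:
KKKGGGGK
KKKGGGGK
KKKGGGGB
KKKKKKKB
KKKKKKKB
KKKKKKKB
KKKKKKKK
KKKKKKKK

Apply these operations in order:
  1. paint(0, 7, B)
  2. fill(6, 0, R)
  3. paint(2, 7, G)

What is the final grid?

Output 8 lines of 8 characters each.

After op 1 paint(0,7,B):
KKKGGGGB
KKKGGGGK
KKKGGGGB
KKKKKKKB
KKKKKKKB
KKKKKKKB
KKKKKKKK
KKKKKKKK
After op 2 fill(6,0,R) [46 cells changed]:
RRRGGGGB
RRRGGGGK
RRRGGGGB
RRRRRRRB
RRRRRRRB
RRRRRRRB
RRRRRRRR
RRRRRRRR
After op 3 paint(2,7,G):
RRRGGGGB
RRRGGGGK
RRRGGGGG
RRRRRRRB
RRRRRRRB
RRRRRRRB
RRRRRRRR
RRRRRRRR

Answer: RRRGGGGB
RRRGGGGK
RRRGGGGG
RRRRRRRB
RRRRRRRB
RRRRRRRB
RRRRRRRR
RRRRRRRR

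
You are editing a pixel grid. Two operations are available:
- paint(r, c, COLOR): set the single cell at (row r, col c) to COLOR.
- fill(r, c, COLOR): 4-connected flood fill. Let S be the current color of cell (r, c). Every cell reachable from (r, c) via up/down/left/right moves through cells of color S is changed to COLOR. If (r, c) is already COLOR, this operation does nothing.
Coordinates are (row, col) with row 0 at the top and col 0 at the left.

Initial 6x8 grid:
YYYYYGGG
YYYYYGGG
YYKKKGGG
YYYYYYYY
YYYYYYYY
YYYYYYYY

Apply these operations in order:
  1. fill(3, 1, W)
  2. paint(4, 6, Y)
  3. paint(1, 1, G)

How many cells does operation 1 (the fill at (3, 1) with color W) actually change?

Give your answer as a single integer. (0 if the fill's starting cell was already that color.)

Answer: 36

Derivation:
After op 1 fill(3,1,W) [36 cells changed]:
WWWWWGGG
WWWWWGGG
WWKKKGGG
WWWWWWWW
WWWWWWWW
WWWWWWWW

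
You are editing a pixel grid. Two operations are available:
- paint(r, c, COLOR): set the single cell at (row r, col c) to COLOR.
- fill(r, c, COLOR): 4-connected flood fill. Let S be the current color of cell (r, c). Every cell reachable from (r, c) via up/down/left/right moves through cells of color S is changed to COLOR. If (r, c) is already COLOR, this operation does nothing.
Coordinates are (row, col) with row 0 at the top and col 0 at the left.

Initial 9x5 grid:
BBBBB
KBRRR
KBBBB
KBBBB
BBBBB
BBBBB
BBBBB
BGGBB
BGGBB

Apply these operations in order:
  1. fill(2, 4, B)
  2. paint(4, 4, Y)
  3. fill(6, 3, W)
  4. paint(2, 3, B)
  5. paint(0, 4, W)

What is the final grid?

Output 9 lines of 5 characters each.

Answer: WWWWW
KWRRR
KWWBW
KWWWW
WWWWY
WWWWW
WWWWW
WGGWW
WGGWW

Derivation:
After op 1 fill(2,4,B) [0 cells changed]:
BBBBB
KBRRR
KBBBB
KBBBB
BBBBB
BBBBB
BBBBB
BGGBB
BGGBB
After op 2 paint(4,4,Y):
BBBBB
KBRRR
KBBBB
KBBBB
BBBBY
BBBBB
BBBBB
BGGBB
BGGBB
After op 3 fill(6,3,W) [34 cells changed]:
WWWWW
KWRRR
KWWWW
KWWWW
WWWWY
WWWWW
WWWWW
WGGWW
WGGWW
After op 4 paint(2,3,B):
WWWWW
KWRRR
KWWBW
KWWWW
WWWWY
WWWWW
WWWWW
WGGWW
WGGWW
After op 5 paint(0,4,W):
WWWWW
KWRRR
KWWBW
KWWWW
WWWWY
WWWWW
WWWWW
WGGWW
WGGWW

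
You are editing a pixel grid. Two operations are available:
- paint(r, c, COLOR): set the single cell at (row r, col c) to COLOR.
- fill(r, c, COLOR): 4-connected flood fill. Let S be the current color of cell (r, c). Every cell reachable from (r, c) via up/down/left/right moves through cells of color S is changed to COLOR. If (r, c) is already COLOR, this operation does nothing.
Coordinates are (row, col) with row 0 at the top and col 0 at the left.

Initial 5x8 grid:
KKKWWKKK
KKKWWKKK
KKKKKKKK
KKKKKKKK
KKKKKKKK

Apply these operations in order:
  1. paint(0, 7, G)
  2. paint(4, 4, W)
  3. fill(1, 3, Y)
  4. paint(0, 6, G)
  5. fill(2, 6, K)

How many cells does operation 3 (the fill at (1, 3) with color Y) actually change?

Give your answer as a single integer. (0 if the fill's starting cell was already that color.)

After op 1 paint(0,7,G):
KKKWWKKG
KKKWWKKK
KKKKKKKK
KKKKKKKK
KKKKKKKK
After op 2 paint(4,4,W):
KKKWWKKG
KKKWWKKK
KKKKKKKK
KKKKKKKK
KKKKWKKK
After op 3 fill(1,3,Y) [4 cells changed]:
KKKYYKKG
KKKYYKKK
KKKKKKKK
KKKKKKKK
KKKKWKKK

Answer: 4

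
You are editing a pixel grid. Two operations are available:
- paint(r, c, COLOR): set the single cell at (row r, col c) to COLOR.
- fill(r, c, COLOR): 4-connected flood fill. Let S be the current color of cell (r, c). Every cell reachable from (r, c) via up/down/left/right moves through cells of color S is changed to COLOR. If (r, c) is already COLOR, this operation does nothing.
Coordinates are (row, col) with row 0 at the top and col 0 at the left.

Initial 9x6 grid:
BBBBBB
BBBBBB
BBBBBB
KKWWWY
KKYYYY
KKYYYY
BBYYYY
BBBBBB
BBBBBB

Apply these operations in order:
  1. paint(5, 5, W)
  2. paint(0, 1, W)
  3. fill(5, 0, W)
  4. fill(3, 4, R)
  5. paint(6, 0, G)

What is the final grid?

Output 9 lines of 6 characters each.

Answer: BWBBBB
BBBBBB
BBBBBB
RRRRRY
RRYYYY
RRYYYW
GBYYYY
BBBBBB
BBBBBB

Derivation:
After op 1 paint(5,5,W):
BBBBBB
BBBBBB
BBBBBB
KKWWWY
KKYYYY
KKYYYW
BBYYYY
BBBBBB
BBBBBB
After op 2 paint(0,1,W):
BWBBBB
BBBBBB
BBBBBB
KKWWWY
KKYYYY
KKYYYW
BBYYYY
BBBBBB
BBBBBB
After op 3 fill(5,0,W) [6 cells changed]:
BWBBBB
BBBBBB
BBBBBB
WWWWWY
WWYYYY
WWYYYW
BBYYYY
BBBBBB
BBBBBB
After op 4 fill(3,4,R) [9 cells changed]:
BWBBBB
BBBBBB
BBBBBB
RRRRRY
RRYYYY
RRYYYW
BBYYYY
BBBBBB
BBBBBB
After op 5 paint(6,0,G):
BWBBBB
BBBBBB
BBBBBB
RRRRRY
RRYYYY
RRYYYW
GBYYYY
BBBBBB
BBBBBB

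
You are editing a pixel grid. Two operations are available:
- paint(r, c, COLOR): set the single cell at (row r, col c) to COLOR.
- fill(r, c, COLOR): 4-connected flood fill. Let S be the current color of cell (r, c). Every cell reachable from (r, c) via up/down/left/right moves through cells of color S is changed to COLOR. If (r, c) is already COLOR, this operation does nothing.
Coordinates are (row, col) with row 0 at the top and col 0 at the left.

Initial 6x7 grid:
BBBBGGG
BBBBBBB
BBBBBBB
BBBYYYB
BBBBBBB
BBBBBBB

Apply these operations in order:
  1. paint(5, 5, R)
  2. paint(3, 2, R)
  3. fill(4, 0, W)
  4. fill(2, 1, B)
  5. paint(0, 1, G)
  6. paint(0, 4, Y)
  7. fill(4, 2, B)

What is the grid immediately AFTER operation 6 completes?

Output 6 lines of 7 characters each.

After op 1 paint(5,5,R):
BBBBGGG
BBBBBBB
BBBBBBB
BBBYYYB
BBBBBBB
BBBBBRB
After op 2 paint(3,2,R):
BBBBGGG
BBBBBBB
BBBBBBB
BBRYYYB
BBBBBBB
BBBBBRB
After op 3 fill(4,0,W) [34 cells changed]:
WWWWGGG
WWWWWWW
WWWWWWW
WWRYYYW
WWWWWWW
WWWWWRW
After op 4 fill(2,1,B) [34 cells changed]:
BBBBGGG
BBBBBBB
BBBBBBB
BBRYYYB
BBBBBBB
BBBBBRB
After op 5 paint(0,1,G):
BGBBGGG
BBBBBBB
BBBBBBB
BBRYYYB
BBBBBBB
BBBBBRB
After op 6 paint(0,4,Y):
BGBBYGG
BBBBBBB
BBBBBBB
BBRYYYB
BBBBBBB
BBBBBRB

Answer: BGBBYGG
BBBBBBB
BBBBBBB
BBRYYYB
BBBBBBB
BBBBBRB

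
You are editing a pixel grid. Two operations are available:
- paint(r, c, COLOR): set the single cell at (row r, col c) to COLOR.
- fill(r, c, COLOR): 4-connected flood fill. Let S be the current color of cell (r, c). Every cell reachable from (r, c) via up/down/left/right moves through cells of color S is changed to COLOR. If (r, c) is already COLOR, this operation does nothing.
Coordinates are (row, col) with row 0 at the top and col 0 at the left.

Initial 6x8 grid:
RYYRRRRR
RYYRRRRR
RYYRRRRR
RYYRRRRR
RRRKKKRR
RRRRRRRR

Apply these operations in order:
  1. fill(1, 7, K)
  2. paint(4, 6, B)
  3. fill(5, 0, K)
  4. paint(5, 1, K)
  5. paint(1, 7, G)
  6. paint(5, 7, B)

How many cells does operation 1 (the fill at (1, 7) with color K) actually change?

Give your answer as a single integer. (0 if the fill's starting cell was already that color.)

After op 1 fill(1,7,K) [37 cells changed]:
KYYKKKKK
KYYKKKKK
KYYKKKKK
KYYKKKKK
KKKKKKKK
KKKKKKKK

Answer: 37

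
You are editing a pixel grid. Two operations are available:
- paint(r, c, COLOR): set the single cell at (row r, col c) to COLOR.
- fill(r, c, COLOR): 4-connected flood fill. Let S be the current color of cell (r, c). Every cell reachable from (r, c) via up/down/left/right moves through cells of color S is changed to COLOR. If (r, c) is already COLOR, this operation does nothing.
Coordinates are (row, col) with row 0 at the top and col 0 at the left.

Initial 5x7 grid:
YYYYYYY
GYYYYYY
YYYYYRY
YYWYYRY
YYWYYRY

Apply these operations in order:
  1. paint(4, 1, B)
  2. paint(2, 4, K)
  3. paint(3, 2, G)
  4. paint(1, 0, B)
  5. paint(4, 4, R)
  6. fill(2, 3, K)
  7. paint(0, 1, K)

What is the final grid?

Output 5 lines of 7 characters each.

After op 1 paint(4,1,B):
YYYYYYY
GYYYYYY
YYYYYRY
YYWYYRY
YBWYYRY
After op 2 paint(2,4,K):
YYYYYYY
GYYYYYY
YYYYKRY
YYWYYRY
YBWYYRY
After op 3 paint(3,2,G):
YYYYYYY
GYYYYYY
YYYYKRY
YYGYYRY
YBWYYRY
After op 4 paint(1,0,B):
YYYYYYY
BYYYYYY
YYYYKRY
YYGYYRY
YBWYYRY
After op 5 paint(4,4,R):
YYYYYYY
BYYYYYY
YYYYKRY
YYGYYRY
YBWYRRY
After op 6 fill(2,3,K) [26 cells changed]:
KKKKKKK
BKKKKKK
KKKKKRK
KKGKKRK
KBWKRRK
After op 7 paint(0,1,K):
KKKKKKK
BKKKKKK
KKKKKRK
KKGKKRK
KBWKRRK

Answer: KKKKKKK
BKKKKKK
KKKKKRK
KKGKKRK
KBWKRRK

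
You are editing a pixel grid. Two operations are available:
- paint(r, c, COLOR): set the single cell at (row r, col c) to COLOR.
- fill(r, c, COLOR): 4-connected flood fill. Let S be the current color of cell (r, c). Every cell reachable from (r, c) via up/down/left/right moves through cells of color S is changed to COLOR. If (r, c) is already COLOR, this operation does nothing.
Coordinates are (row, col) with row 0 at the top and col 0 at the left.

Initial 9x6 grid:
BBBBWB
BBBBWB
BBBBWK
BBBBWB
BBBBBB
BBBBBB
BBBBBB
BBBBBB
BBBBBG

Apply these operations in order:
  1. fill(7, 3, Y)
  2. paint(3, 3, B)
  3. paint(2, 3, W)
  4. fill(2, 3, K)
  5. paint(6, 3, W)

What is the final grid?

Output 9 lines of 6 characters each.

Answer: YYYYKB
YYYYKB
YYYKKK
YYYBKY
YYYYYY
YYYYYY
YYYWYY
YYYYYY
YYYYYG

Derivation:
After op 1 fill(7,3,Y) [46 cells changed]:
YYYYWB
YYYYWB
YYYYWK
YYYYWY
YYYYYY
YYYYYY
YYYYYY
YYYYYY
YYYYYG
After op 2 paint(3,3,B):
YYYYWB
YYYYWB
YYYYWK
YYYBWY
YYYYYY
YYYYYY
YYYYYY
YYYYYY
YYYYYG
After op 3 paint(2,3,W):
YYYYWB
YYYYWB
YYYWWK
YYYBWY
YYYYYY
YYYYYY
YYYYYY
YYYYYY
YYYYYG
After op 4 fill(2,3,K) [5 cells changed]:
YYYYKB
YYYYKB
YYYKKK
YYYBKY
YYYYYY
YYYYYY
YYYYYY
YYYYYY
YYYYYG
After op 5 paint(6,3,W):
YYYYKB
YYYYKB
YYYKKK
YYYBKY
YYYYYY
YYYYYY
YYYWYY
YYYYYY
YYYYYG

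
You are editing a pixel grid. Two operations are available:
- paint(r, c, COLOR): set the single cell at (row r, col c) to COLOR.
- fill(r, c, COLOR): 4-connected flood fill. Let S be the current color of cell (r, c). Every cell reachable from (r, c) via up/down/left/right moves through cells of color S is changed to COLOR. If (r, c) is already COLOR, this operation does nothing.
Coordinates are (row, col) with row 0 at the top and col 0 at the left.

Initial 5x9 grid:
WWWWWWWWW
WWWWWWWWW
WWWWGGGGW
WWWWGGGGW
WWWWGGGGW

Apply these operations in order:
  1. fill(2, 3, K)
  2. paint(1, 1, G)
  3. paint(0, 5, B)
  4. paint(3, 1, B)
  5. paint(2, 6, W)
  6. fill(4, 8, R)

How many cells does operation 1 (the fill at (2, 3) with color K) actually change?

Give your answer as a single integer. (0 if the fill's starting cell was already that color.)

Answer: 33

Derivation:
After op 1 fill(2,3,K) [33 cells changed]:
KKKKKKKKK
KKKKKKKKK
KKKKGGGGK
KKKKGGGGK
KKKKGGGGK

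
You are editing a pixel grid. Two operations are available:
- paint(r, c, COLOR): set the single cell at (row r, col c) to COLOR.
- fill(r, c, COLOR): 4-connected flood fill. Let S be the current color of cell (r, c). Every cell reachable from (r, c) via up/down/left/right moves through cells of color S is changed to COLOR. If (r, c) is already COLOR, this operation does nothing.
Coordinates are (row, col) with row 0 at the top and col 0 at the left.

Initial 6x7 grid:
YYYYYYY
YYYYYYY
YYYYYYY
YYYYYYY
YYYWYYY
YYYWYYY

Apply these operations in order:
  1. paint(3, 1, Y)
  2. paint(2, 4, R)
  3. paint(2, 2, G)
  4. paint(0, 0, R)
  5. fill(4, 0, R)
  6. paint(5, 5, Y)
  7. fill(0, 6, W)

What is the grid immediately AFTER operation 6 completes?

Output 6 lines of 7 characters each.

Answer: RRRRRRR
RRRRRRR
RRGRRRR
RRRRRRR
RRRWRRR
RRRWRYR

Derivation:
After op 1 paint(3,1,Y):
YYYYYYY
YYYYYYY
YYYYYYY
YYYYYYY
YYYWYYY
YYYWYYY
After op 2 paint(2,4,R):
YYYYYYY
YYYYYYY
YYYYRYY
YYYYYYY
YYYWYYY
YYYWYYY
After op 3 paint(2,2,G):
YYYYYYY
YYYYYYY
YYGYRYY
YYYYYYY
YYYWYYY
YYYWYYY
After op 4 paint(0,0,R):
RYYYYYY
YYYYYYY
YYGYRYY
YYYYYYY
YYYWYYY
YYYWYYY
After op 5 fill(4,0,R) [37 cells changed]:
RRRRRRR
RRRRRRR
RRGRRRR
RRRRRRR
RRRWRRR
RRRWRRR
After op 6 paint(5,5,Y):
RRRRRRR
RRRRRRR
RRGRRRR
RRRRRRR
RRRWRRR
RRRWRYR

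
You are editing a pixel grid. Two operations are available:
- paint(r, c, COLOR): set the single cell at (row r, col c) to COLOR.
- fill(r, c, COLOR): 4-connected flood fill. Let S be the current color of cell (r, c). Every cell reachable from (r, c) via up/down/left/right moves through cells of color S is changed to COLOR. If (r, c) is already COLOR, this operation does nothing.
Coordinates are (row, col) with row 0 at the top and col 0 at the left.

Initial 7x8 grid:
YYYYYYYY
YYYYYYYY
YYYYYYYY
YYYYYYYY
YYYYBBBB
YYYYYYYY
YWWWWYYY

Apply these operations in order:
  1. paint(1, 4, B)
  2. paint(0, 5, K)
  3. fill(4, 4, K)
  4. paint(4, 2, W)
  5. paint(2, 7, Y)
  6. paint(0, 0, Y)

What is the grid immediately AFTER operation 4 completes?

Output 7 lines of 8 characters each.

Answer: YYYYYKYY
YYYYBYYY
YYYYYYYY
YYYYYYYY
YYWYKKKK
YYYYYYYY
YWWWWYYY

Derivation:
After op 1 paint(1,4,B):
YYYYYYYY
YYYYBYYY
YYYYYYYY
YYYYYYYY
YYYYBBBB
YYYYYYYY
YWWWWYYY
After op 2 paint(0,5,K):
YYYYYKYY
YYYYBYYY
YYYYYYYY
YYYYYYYY
YYYYBBBB
YYYYYYYY
YWWWWYYY
After op 3 fill(4,4,K) [4 cells changed]:
YYYYYKYY
YYYYBYYY
YYYYYYYY
YYYYYYYY
YYYYKKKK
YYYYYYYY
YWWWWYYY
After op 4 paint(4,2,W):
YYYYYKYY
YYYYBYYY
YYYYYYYY
YYYYYYYY
YYWYKKKK
YYYYYYYY
YWWWWYYY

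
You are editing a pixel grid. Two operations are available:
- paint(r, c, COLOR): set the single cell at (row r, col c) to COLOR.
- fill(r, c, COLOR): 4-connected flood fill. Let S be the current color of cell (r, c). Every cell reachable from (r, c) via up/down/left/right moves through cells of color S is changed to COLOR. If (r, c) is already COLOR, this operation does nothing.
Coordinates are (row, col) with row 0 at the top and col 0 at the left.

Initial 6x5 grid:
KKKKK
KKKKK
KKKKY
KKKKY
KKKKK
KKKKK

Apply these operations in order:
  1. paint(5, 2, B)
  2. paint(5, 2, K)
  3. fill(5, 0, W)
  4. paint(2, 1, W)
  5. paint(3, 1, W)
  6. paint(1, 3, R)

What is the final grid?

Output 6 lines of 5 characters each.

Answer: WWWWW
WWWRW
WWWWY
WWWWY
WWWWW
WWWWW

Derivation:
After op 1 paint(5,2,B):
KKKKK
KKKKK
KKKKY
KKKKY
KKKKK
KKBKK
After op 2 paint(5,2,K):
KKKKK
KKKKK
KKKKY
KKKKY
KKKKK
KKKKK
After op 3 fill(5,0,W) [28 cells changed]:
WWWWW
WWWWW
WWWWY
WWWWY
WWWWW
WWWWW
After op 4 paint(2,1,W):
WWWWW
WWWWW
WWWWY
WWWWY
WWWWW
WWWWW
After op 5 paint(3,1,W):
WWWWW
WWWWW
WWWWY
WWWWY
WWWWW
WWWWW
After op 6 paint(1,3,R):
WWWWW
WWWRW
WWWWY
WWWWY
WWWWW
WWWWW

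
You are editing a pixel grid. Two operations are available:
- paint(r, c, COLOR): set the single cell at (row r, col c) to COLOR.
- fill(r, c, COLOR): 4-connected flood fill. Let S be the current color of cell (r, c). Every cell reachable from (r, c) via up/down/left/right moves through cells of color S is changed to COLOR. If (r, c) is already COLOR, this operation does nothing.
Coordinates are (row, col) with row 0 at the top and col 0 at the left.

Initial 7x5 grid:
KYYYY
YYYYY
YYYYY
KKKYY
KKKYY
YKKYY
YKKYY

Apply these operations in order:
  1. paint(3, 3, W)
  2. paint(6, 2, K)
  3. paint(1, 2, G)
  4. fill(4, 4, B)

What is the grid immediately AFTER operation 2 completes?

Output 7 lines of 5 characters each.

After op 1 paint(3,3,W):
KYYYY
YYYYY
YYYYY
KKKWY
KKKYY
YKKYY
YKKYY
After op 2 paint(6,2,K):
KYYYY
YYYYY
YYYYY
KKKWY
KKKYY
YKKYY
YKKYY

Answer: KYYYY
YYYYY
YYYYY
KKKWY
KKKYY
YKKYY
YKKYY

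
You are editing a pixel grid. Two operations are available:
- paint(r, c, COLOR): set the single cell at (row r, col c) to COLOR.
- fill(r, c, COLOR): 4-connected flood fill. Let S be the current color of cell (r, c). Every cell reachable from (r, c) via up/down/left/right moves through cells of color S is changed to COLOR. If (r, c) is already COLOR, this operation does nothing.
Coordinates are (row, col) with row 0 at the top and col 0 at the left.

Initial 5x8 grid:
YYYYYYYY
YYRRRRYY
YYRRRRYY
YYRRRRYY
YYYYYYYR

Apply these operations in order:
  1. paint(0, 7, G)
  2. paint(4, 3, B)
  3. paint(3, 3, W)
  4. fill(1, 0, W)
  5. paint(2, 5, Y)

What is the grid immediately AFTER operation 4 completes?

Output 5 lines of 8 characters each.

Answer: WWWWWWWG
WWRRRRWW
WWRRRRWW
WWRWRRWW
WWWBWWWR

Derivation:
After op 1 paint(0,7,G):
YYYYYYYG
YYRRRRYY
YYRRRRYY
YYRRRRYY
YYYYYYYR
After op 2 paint(4,3,B):
YYYYYYYG
YYRRRRYY
YYRRRRYY
YYRRRRYY
YYYBYYYR
After op 3 paint(3,3,W):
YYYYYYYG
YYRRRRYY
YYRRRRYY
YYRWRRYY
YYYBYYYR
After op 4 fill(1,0,W) [25 cells changed]:
WWWWWWWG
WWRRRRWW
WWRRRRWW
WWRWRRWW
WWWBWWWR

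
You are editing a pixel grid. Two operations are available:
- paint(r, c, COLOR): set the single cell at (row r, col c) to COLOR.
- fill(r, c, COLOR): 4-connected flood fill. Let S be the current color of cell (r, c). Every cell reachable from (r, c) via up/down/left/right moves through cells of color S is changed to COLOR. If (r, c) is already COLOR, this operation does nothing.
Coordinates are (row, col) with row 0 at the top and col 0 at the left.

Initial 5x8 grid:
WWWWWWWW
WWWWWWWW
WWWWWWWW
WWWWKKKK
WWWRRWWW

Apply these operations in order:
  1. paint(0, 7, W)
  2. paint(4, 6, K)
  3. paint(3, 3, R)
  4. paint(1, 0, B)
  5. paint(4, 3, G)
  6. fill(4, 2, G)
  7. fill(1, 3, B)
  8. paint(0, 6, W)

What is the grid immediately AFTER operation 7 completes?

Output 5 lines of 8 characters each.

After op 1 paint(0,7,W):
WWWWWWWW
WWWWWWWW
WWWWWWWW
WWWWKKKK
WWWRRWWW
After op 2 paint(4,6,K):
WWWWWWWW
WWWWWWWW
WWWWWWWW
WWWWKKKK
WWWRRWKW
After op 3 paint(3,3,R):
WWWWWWWW
WWWWWWWW
WWWWWWWW
WWWRKKKK
WWWRRWKW
After op 4 paint(1,0,B):
WWWWWWWW
BWWWWWWW
WWWWWWWW
WWWRKKKK
WWWRRWKW
After op 5 paint(4,3,G):
WWWWWWWW
BWWWWWWW
WWWWWWWW
WWWRKKKK
WWWGRWKW
After op 6 fill(4,2,G) [29 cells changed]:
GGGGGGGG
BGGGGGGG
GGGGGGGG
GGGRKKKK
GGGGRWKW
After op 7 fill(1,3,B) [30 cells changed]:
BBBBBBBB
BBBBBBBB
BBBBBBBB
BBBRKKKK
BBBBRWKW

Answer: BBBBBBBB
BBBBBBBB
BBBBBBBB
BBBRKKKK
BBBBRWKW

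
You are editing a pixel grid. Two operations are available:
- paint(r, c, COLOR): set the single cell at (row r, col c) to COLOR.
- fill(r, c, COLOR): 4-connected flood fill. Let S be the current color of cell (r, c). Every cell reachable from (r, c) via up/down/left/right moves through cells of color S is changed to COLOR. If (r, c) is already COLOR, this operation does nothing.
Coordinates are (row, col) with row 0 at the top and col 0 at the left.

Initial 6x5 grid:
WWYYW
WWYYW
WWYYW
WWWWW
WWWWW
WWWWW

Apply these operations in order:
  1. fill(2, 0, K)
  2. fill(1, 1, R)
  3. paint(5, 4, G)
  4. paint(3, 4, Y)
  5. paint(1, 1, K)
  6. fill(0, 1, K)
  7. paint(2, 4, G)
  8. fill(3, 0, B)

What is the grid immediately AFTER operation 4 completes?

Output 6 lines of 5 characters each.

After op 1 fill(2,0,K) [24 cells changed]:
KKYYK
KKYYK
KKYYK
KKKKK
KKKKK
KKKKK
After op 2 fill(1,1,R) [24 cells changed]:
RRYYR
RRYYR
RRYYR
RRRRR
RRRRR
RRRRR
After op 3 paint(5,4,G):
RRYYR
RRYYR
RRYYR
RRRRR
RRRRR
RRRRG
After op 4 paint(3,4,Y):
RRYYR
RRYYR
RRYYR
RRRRY
RRRRR
RRRRG

Answer: RRYYR
RRYYR
RRYYR
RRRRY
RRRRR
RRRRG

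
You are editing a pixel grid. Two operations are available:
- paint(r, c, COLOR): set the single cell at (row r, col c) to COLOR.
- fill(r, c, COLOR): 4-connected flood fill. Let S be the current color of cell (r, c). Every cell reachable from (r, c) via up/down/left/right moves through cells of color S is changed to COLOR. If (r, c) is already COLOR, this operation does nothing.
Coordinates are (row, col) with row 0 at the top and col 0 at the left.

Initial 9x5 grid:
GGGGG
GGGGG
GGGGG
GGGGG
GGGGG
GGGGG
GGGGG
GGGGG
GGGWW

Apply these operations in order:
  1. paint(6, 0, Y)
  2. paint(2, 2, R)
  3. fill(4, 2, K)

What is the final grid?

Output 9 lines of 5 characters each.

After op 1 paint(6,0,Y):
GGGGG
GGGGG
GGGGG
GGGGG
GGGGG
GGGGG
YGGGG
GGGGG
GGGWW
After op 2 paint(2,2,R):
GGGGG
GGGGG
GGRGG
GGGGG
GGGGG
GGGGG
YGGGG
GGGGG
GGGWW
After op 3 fill(4,2,K) [41 cells changed]:
KKKKK
KKKKK
KKRKK
KKKKK
KKKKK
KKKKK
YKKKK
KKKKK
KKKWW

Answer: KKKKK
KKKKK
KKRKK
KKKKK
KKKKK
KKKKK
YKKKK
KKKKK
KKKWW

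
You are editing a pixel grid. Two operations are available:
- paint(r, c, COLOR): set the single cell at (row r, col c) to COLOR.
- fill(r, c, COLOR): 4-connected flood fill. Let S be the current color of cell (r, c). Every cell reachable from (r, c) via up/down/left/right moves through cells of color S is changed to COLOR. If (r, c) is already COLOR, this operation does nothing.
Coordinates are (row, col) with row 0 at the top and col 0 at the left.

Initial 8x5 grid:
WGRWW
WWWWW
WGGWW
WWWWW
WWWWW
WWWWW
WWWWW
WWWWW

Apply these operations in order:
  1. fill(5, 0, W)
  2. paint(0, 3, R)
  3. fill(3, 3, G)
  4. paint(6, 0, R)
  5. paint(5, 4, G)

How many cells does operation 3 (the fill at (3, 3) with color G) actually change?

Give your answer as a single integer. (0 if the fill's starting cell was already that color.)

After op 1 fill(5,0,W) [0 cells changed]:
WGRWW
WWWWW
WGGWW
WWWWW
WWWWW
WWWWW
WWWWW
WWWWW
After op 2 paint(0,3,R):
WGRRW
WWWWW
WGGWW
WWWWW
WWWWW
WWWWW
WWWWW
WWWWW
After op 3 fill(3,3,G) [35 cells changed]:
GGRRG
GGGGG
GGGGG
GGGGG
GGGGG
GGGGG
GGGGG
GGGGG

Answer: 35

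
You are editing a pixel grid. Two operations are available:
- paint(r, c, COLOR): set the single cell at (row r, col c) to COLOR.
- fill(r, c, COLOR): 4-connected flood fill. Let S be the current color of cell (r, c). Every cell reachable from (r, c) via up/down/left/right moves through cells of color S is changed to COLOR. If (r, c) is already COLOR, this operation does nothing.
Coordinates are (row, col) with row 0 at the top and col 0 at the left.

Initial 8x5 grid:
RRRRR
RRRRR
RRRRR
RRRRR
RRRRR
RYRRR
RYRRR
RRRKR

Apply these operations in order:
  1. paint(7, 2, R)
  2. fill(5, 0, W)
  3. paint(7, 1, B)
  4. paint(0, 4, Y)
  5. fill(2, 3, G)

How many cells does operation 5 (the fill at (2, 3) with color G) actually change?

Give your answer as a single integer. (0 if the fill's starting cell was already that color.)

After op 1 paint(7,2,R):
RRRRR
RRRRR
RRRRR
RRRRR
RRRRR
RYRRR
RYRRR
RRRKR
After op 2 fill(5,0,W) [37 cells changed]:
WWWWW
WWWWW
WWWWW
WWWWW
WWWWW
WYWWW
WYWWW
WWWKW
After op 3 paint(7,1,B):
WWWWW
WWWWW
WWWWW
WWWWW
WWWWW
WYWWW
WYWWW
WBWKW
After op 4 paint(0,4,Y):
WWWWY
WWWWW
WWWWW
WWWWW
WWWWW
WYWWW
WYWWW
WBWKW
After op 5 fill(2,3,G) [35 cells changed]:
GGGGY
GGGGG
GGGGG
GGGGG
GGGGG
GYGGG
GYGGG
GBGKG

Answer: 35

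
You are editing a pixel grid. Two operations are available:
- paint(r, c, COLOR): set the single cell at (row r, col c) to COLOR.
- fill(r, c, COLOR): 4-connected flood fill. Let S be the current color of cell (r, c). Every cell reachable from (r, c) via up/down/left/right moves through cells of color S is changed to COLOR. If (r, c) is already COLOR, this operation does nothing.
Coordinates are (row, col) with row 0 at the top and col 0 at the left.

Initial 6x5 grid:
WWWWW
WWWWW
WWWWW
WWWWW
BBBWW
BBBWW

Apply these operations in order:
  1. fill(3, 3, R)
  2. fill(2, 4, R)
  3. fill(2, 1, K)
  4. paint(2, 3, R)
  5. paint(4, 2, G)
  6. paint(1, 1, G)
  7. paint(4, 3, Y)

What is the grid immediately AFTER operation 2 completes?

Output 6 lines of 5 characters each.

Answer: RRRRR
RRRRR
RRRRR
RRRRR
BBBRR
BBBRR

Derivation:
After op 1 fill(3,3,R) [24 cells changed]:
RRRRR
RRRRR
RRRRR
RRRRR
BBBRR
BBBRR
After op 2 fill(2,4,R) [0 cells changed]:
RRRRR
RRRRR
RRRRR
RRRRR
BBBRR
BBBRR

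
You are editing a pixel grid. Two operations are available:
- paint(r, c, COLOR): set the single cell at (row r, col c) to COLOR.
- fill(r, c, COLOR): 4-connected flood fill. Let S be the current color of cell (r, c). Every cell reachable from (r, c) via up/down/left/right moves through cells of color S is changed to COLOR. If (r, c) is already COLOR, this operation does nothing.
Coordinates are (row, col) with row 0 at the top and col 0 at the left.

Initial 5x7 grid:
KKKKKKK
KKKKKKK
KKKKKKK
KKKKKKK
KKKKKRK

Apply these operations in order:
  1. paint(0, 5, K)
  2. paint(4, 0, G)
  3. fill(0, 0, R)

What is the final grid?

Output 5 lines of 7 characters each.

Answer: RRRRRRR
RRRRRRR
RRRRRRR
RRRRRRR
GRRRRRR

Derivation:
After op 1 paint(0,5,K):
KKKKKKK
KKKKKKK
KKKKKKK
KKKKKKK
KKKKKRK
After op 2 paint(4,0,G):
KKKKKKK
KKKKKKK
KKKKKKK
KKKKKKK
GKKKKRK
After op 3 fill(0,0,R) [33 cells changed]:
RRRRRRR
RRRRRRR
RRRRRRR
RRRRRRR
GRRRRRR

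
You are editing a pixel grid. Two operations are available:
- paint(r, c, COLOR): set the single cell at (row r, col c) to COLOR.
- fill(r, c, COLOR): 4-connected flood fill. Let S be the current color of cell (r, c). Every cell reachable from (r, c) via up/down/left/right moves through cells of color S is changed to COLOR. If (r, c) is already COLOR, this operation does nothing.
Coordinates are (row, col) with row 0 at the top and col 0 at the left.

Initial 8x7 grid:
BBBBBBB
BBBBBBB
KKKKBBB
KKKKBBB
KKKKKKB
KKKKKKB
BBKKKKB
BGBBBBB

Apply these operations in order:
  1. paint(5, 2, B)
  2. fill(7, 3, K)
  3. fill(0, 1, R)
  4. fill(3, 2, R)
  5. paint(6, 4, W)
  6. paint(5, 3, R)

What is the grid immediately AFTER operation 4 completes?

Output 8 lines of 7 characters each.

Answer: RRRRRRR
RRRRRRR
RRRRRRR
RRRRRRR
RRRRRRR
RRBRRRR
BBRRRRR
BGRRRRR

Derivation:
After op 1 paint(5,2,B):
BBBBBBB
BBBBBBB
KKKKBBB
KKKKBBB
KKKKKKB
KKBKKKB
BBKKKKB
BGBBBBB
After op 2 fill(7,3,K) [28 cells changed]:
KKKKKKK
KKKKKKK
KKKKKKK
KKKKKKK
KKKKKKK
KKBKKKK
BBKKKKK
BGKKKKK
After op 3 fill(0,1,R) [51 cells changed]:
RRRRRRR
RRRRRRR
RRRRRRR
RRRRRRR
RRRRRRR
RRBRRRR
BBRRRRR
BGRRRRR
After op 4 fill(3,2,R) [0 cells changed]:
RRRRRRR
RRRRRRR
RRRRRRR
RRRRRRR
RRRRRRR
RRBRRRR
BBRRRRR
BGRRRRR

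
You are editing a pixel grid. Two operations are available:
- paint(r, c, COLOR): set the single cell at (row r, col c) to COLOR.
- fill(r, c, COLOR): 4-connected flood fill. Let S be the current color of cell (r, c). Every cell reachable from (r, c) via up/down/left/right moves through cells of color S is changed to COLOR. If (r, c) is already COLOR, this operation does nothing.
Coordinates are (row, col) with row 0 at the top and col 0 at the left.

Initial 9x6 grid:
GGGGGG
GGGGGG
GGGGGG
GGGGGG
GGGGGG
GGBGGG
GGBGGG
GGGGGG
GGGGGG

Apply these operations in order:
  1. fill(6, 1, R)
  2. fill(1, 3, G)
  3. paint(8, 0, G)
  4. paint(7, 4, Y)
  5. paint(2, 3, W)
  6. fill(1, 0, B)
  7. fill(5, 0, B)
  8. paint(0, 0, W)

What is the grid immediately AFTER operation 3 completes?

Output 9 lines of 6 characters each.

Answer: GGGGGG
GGGGGG
GGGGGG
GGGGGG
GGGGGG
GGBGGG
GGBGGG
GGGGGG
GGGGGG

Derivation:
After op 1 fill(6,1,R) [52 cells changed]:
RRRRRR
RRRRRR
RRRRRR
RRRRRR
RRRRRR
RRBRRR
RRBRRR
RRRRRR
RRRRRR
After op 2 fill(1,3,G) [52 cells changed]:
GGGGGG
GGGGGG
GGGGGG
GGGGGG
GGGGGG
GGBGGG
GGBGGG
GGGGGG
GGGGGG
After op 3 paint(8,0,G):
GGGGGG
GGGGGG
GGGGGG
GGGGGG
GGGGGG
GGBGGG
GGBGGG
GGGGGG
GGGGGG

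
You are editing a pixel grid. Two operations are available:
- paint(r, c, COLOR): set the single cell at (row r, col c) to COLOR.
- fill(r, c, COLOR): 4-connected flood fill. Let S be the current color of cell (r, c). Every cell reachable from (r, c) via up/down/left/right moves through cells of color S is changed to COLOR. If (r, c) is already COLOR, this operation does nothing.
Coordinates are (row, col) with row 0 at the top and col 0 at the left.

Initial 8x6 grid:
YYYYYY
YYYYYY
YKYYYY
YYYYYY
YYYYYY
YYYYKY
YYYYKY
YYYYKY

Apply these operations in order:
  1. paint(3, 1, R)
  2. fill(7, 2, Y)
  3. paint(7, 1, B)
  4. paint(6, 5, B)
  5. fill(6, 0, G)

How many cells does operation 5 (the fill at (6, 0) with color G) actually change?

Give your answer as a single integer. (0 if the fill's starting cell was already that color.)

Answer: 40

Derivation:
After op 1 paint(3,1,R):
YYYYYY
YYYYYY
YKYYYY
YRYYYY
YYYYYY
YYYYKY
YYYYKY
YYYYKY
After op 2 fill(7,2,Y) [0 cells changed]:
YYYYYY
YYYYYY
YKYYYY
YRYYYY
YYYYYY
YYYYKY
YYYYKY
YYYYKY
After op 3 paint(7,1,B):
YYYYYY
YYYYYY
YKYYYY
YRYYYY
YYYYYY
YYYYKY
YYYYKY
YBYYKY
After op 4 paint(6,5,B):
YYYYYY
YYYYYY
YKYYYY
YRYYYY
YYYYYY
YYYYKY
YYYYKB
YBYYKY
After op 5 fill(6,0,G) [40 cells changed]:
GGGGGG
GGGGGG
GKGGGG
GRGGGG
GGGGGG
GGGGKG
GGGGKB
GBGGKY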